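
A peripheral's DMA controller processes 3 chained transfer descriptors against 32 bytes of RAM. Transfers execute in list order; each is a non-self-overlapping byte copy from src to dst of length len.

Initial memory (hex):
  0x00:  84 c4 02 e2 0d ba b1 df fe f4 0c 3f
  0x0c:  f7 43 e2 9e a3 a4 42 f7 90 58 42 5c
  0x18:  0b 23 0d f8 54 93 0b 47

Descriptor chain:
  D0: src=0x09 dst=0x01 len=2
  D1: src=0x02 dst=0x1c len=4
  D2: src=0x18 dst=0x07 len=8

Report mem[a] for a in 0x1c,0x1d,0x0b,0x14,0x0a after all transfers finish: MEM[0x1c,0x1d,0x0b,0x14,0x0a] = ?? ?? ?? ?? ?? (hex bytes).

  after D0: wrote 2B at 0x01 = f40c
  after D1: wrote 4B at 0x1c = 0ce20dba
  after D2: wrote 8B at 0x07 = 0b230df80ce20dba
query mem[0x1c]=0x0c, mem[0x1d]=0xe2, mem[0x0b]=0x0c, mem[0x14]=0x90, mem[0x0a]=0xf8

MEM[0x1c,0x1d,0x0b,0x14,0x0a] = 0c e2 0c 90 f8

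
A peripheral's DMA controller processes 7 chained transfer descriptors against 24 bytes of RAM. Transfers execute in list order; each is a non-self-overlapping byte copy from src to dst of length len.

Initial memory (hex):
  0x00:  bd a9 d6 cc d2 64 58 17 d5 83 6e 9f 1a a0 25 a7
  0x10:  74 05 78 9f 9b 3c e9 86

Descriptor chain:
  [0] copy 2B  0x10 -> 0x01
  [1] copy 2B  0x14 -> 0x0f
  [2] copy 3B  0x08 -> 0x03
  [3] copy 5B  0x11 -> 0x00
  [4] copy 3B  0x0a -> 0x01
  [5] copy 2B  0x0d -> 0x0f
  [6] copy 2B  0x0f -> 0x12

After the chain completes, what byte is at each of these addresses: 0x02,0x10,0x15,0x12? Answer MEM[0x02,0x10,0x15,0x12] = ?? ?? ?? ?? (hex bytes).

  after D0: wrote 2B at 0x01 = 7405
  after D1: wrote 2B at 0x0f = 9b3c
  after D2: wrote 3B at 0x03 = d5836e
  after D3: wrote 5B at 0x00 = 05789f9b3c
  after D4: wrote 3B at 0x01 = 6e9f1a
  after D5: wrote 2B at 0x0f = a025
  after D6: wrote 2B at 0x12 = a025
query mem[0x02]=0x9f, mem[0x10]=0x25, mem[0x15]=0x3c, mem[0x12]=0xa0

MEM[0x02,0x10,0x15,0x12] = 9f 25 3c a0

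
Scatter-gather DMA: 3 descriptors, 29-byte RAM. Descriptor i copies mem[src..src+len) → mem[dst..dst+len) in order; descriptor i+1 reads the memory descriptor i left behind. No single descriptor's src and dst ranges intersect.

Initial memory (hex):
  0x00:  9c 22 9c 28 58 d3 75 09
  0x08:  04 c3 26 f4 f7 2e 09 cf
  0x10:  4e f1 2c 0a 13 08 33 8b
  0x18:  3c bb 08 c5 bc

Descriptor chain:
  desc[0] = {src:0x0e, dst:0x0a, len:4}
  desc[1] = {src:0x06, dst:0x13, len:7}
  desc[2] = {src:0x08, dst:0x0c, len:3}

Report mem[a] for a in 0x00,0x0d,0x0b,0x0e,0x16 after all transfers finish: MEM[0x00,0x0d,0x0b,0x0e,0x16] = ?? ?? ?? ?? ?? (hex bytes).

[0] 0x0e->0x0a len=4 : 09 cf 4e f1
[1] 0x06->0x13 len=7 : 75 09 04 c3 09 cf 4e
[2] 0x08->0x0c len=3 : 04 c3 09
query mem[0x00]=0x9c, mem[0x0d]=0xc3, mem[0x0b]=0xcf, mem[0x0e]=0x09, mem[0x16]=0xc3

MEM[0x00,0x0d,0x0b,0x0e,0x16] = 9c c3 cf 09 c3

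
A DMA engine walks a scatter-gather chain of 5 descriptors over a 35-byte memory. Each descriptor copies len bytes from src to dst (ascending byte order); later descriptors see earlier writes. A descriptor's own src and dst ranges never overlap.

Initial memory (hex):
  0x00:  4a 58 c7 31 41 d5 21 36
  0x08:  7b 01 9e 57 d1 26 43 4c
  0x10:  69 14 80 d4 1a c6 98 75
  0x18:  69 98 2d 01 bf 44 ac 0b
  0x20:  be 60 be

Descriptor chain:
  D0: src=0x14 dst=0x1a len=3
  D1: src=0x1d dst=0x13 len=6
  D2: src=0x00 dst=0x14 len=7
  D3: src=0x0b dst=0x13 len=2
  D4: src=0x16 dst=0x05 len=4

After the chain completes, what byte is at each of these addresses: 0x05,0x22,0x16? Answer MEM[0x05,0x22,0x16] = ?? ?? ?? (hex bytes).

MEM[0x05,0x22,0x16] = c7 be c7

  after D0: wrote 3B at 0x1a = 1ac698
  after D1: wrote 6B at 0x13 = 44ac0bbe60be
  after D2: wrote 7B at 0x14 = 4a58c73141d521
  after D3: wrote 2B at 0x13 = 57d1
  after D4: wrote 4B at 0x05 = c73141d5
query mem[0x05]=0xc7, mem[0x22]=0xbe, mem[0x16]=0xc7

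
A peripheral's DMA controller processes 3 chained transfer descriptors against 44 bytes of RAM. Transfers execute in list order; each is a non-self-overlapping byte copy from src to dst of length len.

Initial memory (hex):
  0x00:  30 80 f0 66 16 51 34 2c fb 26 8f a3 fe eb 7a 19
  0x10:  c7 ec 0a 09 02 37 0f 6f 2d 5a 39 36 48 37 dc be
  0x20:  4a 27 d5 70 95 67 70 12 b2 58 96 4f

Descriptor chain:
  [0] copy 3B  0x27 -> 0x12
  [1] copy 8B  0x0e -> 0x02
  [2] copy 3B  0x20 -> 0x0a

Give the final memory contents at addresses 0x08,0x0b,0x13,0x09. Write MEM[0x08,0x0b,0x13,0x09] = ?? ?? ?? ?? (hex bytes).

MEM[0x08,0x0b,0x13,0x09] = 58 27 b2 37

[0] 0x27->0x12 len=3 : 12 b2 58
[1] 0x0e->0x02 len=8 : 7a 19 c7 ec 12 b2 58 37
[2] 0x20->0x0a len=3 : 4a 27 d5
query mem[0x08]=0x58, mem[0x0b]=0x27, mem[0x13]=0xb2, mem[0x09]=0x37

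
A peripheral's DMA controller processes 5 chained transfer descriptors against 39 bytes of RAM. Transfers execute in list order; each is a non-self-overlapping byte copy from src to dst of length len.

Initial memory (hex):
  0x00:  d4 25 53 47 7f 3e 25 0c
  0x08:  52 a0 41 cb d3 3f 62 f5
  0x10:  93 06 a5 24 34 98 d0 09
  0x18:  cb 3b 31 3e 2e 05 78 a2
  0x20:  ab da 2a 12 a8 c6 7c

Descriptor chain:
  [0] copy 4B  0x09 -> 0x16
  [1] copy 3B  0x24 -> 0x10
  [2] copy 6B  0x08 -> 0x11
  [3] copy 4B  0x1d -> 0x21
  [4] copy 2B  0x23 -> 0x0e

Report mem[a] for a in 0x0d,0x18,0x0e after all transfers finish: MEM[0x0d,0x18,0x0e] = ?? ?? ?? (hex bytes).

MEM[0x0d,0x18,0x0e] = 3f cb a2

#0 dst[0x16+4] := {0xa0,0x41,0xcb,0xd3}
#1 dst[0x10+3] := {0xa8,0xc6,0x7c}
#2 dst[0x11+6] := {0x52,0xa0,0x41,0xcb,0xd3,0x3f}
#3 dst[0x21+4] := {0x05,0x78,0xa2,0xab}
#4 dst[0x0e+2] := {0xa2,0xab}
query mem[0x0d]=0x3f, mem[0x18]=0xcb, mem[0x0e]=0xa2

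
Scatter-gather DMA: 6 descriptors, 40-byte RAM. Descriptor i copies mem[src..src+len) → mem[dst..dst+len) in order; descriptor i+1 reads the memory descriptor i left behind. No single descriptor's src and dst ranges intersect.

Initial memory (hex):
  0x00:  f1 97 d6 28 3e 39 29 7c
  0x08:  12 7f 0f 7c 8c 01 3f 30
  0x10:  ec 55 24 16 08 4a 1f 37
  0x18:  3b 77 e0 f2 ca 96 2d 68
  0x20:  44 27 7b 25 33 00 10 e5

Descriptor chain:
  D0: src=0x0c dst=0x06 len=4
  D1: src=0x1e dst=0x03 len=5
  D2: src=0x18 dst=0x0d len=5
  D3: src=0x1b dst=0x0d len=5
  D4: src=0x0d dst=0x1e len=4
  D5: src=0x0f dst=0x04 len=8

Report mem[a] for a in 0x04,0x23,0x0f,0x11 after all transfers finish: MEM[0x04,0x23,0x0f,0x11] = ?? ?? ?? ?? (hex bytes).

MEM[0x04,0x23,0x0f,0x11] = 96 25 96 68

[0] 0x0c->0x06 len=4 : 8c 01 3f 30
[1] 0x1e->0x03 len=5 : 2d 68 44 27 7b
[2] 0x18->0x0d len=5 : 3b 77 e0 f2 ca
[3] 0x1b->0x0d len=5 : f2 ca 96 2d 68
[4] 0x0d->0x1e len=4 : f2 ca 96 2d
[5] 0x0f->0x04 len=8 : 96 2d 68 24 16 08 4a 1f
query mem[0x04]=0x96, mem[0x23]=0x25, mem[0x0f]=0x96, mem[0x11]=0x68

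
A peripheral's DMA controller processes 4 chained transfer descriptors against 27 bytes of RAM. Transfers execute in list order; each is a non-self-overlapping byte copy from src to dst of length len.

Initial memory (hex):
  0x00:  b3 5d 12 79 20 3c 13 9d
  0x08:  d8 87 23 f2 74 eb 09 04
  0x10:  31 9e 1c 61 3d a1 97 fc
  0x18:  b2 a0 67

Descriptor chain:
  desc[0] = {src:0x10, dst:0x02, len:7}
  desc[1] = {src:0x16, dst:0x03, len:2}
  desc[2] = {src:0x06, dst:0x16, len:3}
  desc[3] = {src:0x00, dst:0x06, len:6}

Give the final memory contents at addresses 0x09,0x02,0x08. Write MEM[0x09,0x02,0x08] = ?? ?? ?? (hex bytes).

MEM[0x09,0x02,0x08] = 97 31 31

[0] 0x10->0x02 len=7 : 31 9e 1c 61 3d a1 97
[1] 0x16->0x03 len=2 : 97 fc
[2] 0x06->0x16 len=3 : 3d a1 97
[3] 0x00->0x06 len=6 : b3 5d 31 97 fc 61
query mem[0x09]=0x97, mem[0x02]=0x31, mem[0x08]=0x31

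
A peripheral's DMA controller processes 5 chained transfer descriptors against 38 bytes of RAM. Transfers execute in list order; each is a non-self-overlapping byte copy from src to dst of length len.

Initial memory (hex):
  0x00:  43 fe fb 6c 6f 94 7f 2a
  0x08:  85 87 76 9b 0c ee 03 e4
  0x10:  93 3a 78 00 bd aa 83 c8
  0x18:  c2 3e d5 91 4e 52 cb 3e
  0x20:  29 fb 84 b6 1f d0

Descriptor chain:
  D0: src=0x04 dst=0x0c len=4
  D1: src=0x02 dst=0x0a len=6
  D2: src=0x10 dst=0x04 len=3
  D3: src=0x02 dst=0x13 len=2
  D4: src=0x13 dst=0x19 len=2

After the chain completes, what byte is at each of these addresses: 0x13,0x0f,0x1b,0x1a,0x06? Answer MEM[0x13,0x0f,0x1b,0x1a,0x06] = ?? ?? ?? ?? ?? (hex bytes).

#0 dst[0x0c+4] := {0x6f,0x94,0x7f,0x2a}
#1 dst[0x0a+6] := {0xfb,0x6c,0x6f,0x94,0x7f,0x2a}
#2 dst[0x04+3] := {0x93,0x3a,0x78}
#3 dst[0x13+2] := {0xfb,0x6c}
#4 dst[0x19+2] := {0xfb,0x6c}
query mem[0x13]=0xfb, mem[0x0f]=0x2a, mem[0x1b]=0x91, mem[0x1a]=0x6c, mem[0x06]=0x78

MEM[0x13,0x0f,0x1b,0x1a,0x06] = fb 2a 91 6c 78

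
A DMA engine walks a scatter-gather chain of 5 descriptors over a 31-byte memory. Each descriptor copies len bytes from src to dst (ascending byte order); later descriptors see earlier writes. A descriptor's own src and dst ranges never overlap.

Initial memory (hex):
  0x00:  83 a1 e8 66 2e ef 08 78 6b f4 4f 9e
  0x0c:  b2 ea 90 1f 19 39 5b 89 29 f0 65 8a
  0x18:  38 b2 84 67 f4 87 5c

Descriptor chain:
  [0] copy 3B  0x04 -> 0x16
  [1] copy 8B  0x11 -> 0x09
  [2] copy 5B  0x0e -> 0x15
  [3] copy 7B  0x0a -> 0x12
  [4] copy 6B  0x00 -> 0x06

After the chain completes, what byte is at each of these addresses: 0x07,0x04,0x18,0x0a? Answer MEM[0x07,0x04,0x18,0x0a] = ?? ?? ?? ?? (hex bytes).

D0: mem[0x16..0x18] <- [2e ef 08]
D1: mem[0x09..0x10] <- [39 5b 89 29 f0 2e ef 08]
D2: mem[0x15..0x19] <- [2e ef 08 39 5b]
D3: mem[0x12..0x18] <- [5b 89 29 f0 2e ef 08]
D4: mem[0x06..0x0b] <- [83 a1 e8 66 2e ef]
query mem[0x07]=0xa1, mem[0x04]=0x2e, mem[0x18]=0x08, mem[0x0a]=0x2e

MEM[0x07,0x04,0x18,0x0a] = a1 2e 08 2e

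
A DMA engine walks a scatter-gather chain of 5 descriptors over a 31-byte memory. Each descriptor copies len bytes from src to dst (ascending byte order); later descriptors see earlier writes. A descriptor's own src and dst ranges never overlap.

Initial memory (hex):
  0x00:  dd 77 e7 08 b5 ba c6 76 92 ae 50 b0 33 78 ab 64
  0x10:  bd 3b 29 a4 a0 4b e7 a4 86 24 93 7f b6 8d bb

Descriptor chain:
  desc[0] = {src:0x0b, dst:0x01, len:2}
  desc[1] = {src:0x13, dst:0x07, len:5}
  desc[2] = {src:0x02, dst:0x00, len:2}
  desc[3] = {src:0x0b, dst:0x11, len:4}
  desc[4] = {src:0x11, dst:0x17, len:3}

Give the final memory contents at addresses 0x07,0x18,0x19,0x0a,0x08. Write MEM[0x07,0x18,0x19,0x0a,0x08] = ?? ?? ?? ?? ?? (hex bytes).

MEM[0x07,0x18,0x19,0x0a,0x08] = a4 33 78 e7 a0

  after D0: wrote 2B at 0x01 = b033
  after D1: wrote 5B at 0x07 = a4a04be7a4
  after D2: wrote 2B at 0x00 = 3308
  after D3: wrote 4B at 0x11 = a43378ab
  after D4: wrote 3B at 0x17 = a43378
query mem[0x07]=0xa4, mem[0x18]=0x33, mem[0x19]=0x78, mem[0x0a]=0xe7, mem[0x08]=0xa0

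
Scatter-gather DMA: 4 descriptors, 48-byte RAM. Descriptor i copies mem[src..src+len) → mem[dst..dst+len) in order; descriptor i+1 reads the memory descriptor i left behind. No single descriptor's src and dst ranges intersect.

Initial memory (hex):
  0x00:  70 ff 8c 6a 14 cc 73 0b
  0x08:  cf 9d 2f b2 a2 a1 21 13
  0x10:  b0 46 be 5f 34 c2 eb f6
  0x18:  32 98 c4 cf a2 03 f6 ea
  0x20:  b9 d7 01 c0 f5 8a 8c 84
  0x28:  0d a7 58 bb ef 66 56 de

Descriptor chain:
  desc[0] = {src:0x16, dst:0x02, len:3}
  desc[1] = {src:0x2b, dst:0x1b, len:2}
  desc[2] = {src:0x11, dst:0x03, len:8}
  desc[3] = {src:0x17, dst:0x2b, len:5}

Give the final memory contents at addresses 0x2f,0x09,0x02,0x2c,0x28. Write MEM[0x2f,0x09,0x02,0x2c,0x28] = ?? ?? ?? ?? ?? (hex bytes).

MEM[0x2f,0x09,0x02,0x2c,0x28] = bb f6 eb 32 0d

  after D0: wrote 3B at 0x02 = ebf632
  after D1: wrote 2B at 0x1b = bbef
  after D2: wrote 8B at 0x03 = 46be5f34c2ebf632
  after D3: wrote 5B at 0x2b = f63298c4bb
query mem[0x2f]=0xbb, mem[0x09]=0xf6, mem[0x02]=0xeb, mem[0x2c]=0x32, mem[0x28]=0x0d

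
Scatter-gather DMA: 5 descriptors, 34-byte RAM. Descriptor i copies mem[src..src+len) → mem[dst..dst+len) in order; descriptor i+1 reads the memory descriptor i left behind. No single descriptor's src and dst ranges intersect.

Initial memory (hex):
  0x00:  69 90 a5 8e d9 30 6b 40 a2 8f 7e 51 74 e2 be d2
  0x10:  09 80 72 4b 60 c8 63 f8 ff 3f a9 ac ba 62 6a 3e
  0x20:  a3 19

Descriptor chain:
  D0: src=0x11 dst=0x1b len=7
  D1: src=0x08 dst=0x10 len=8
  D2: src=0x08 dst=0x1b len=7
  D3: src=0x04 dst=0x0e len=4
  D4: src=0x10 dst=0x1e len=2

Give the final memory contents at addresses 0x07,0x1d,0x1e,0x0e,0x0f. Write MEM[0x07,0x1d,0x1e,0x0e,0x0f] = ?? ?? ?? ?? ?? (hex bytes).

#0 dst[0x1b+7] := {0x80,0x72,0x4b,0x60,0xc8,0x63,0xf8}
#1 dst[0x10+8] := {0xa2,0x8f,0x7e,0x51,0x74,0xe2,0xbe,0xd2}
#2 dst[0x1b+7] := {0xa2,0x8f,0x7e,0x51,0x74,0xe2,0xbe}
#3 dst[0x0e+4] := {0xd9,0x30,0x6b,0x40}
#4 dst[0x1e+2] := {0x6b,0x40}
query mem[0x07]=0x40, mem[0x1d]=0x7e, mem[0x1e]=0x6b, mem[0x0e]=0xd9, mem[0x0f]=0x30

MEM[0x07,0x1d,0x1e,0x0e,0x0f] = 40 7e 6b d9 30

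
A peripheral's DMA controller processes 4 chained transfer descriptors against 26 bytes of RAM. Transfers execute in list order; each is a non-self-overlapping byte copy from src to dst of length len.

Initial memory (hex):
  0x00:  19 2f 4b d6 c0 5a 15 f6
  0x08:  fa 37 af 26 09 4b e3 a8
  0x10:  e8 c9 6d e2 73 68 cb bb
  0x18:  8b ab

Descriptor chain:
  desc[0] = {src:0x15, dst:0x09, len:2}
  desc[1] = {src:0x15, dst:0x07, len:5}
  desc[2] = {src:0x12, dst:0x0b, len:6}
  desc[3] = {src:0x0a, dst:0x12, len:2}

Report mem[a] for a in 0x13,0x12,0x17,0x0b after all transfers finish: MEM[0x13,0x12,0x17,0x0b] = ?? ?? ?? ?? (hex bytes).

  after D0: wrote 2B at 0x09 = 68cb
  after D1: wrote 5B at 0x07 = 68cbbb8bab
  after D2: wrote 6B at 0x0b = 6de27368cbbb
  after D3: wrote 2B at 0x12 = 8b6d
query mem[0x13]=0x6d, mem[0x12]=0x8b, mem[0x17]=0xbb, mem[0x0b]=0x6d

MEM[0x13,0x12,0x17,0x0b] = 6d 8b bb 6d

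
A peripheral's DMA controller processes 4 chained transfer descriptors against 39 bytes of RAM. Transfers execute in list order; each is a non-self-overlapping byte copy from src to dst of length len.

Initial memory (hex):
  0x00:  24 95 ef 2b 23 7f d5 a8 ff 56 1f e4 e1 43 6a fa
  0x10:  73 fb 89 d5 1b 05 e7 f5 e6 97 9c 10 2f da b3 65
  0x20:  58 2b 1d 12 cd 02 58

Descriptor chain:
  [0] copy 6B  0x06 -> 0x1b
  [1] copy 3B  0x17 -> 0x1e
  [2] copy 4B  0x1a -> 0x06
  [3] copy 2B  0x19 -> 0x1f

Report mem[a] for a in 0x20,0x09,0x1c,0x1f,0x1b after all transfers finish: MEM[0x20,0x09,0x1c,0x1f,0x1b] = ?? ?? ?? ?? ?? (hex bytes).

MEM[0x20,0x09,0x1c,0x1f,0x1b] = 9c ff a8 97 d5

  after D0: wrote 6B at 0x1b = d5a8ff561fe4
  after D1: wrote 3B at 0x1e = f5e697
  after D2: wrote 4B at 0x06 = 9cd5a8ff
  after D3: wrote 2B at 0x1f = 979c
query mem[0x20]=0x9c, mem[0x09]=0xff, mem[0x1c]=0xa8, mem[0x1f]=0x97, mem[0x1b]=0xd5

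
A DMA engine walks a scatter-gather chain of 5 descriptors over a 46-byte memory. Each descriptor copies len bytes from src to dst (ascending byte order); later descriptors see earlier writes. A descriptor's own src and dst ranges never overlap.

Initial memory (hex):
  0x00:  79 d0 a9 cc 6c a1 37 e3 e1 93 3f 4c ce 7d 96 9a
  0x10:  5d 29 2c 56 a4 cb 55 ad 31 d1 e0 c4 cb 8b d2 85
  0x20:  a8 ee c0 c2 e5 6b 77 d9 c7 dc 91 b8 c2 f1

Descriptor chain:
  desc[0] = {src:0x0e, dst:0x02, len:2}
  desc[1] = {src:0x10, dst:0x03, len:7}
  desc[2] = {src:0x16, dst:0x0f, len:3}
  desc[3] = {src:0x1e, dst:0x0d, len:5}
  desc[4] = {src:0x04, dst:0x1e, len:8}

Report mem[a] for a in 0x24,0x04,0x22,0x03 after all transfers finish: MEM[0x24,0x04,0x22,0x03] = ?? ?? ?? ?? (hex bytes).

MEM[0x24,0x04,0x22,0x03] = 3f 29 cb 5d

#0 dst[0x02+2] := {0x96,0x9a}
#1 dst[0x03+7] := {0x5d,0x29,0x2c,0x56,0xa4,0xcb,0x55}
#2 dst[0x0f+3] := {0x55,0xad,0x31}
#3 dst[0x0d+5] := {0xd2,0x85,0xa8,0xee,0xc0}
#4 dst[0x1e+8] := {0x29,0x2c,0x56,0xa4,0xcb,0x55,0x3f,0x4c}
query mem[0x24]=0x3f, mem[0x04]=0x29, mem[0x22]=0xcb, mem[0x03]=0x5d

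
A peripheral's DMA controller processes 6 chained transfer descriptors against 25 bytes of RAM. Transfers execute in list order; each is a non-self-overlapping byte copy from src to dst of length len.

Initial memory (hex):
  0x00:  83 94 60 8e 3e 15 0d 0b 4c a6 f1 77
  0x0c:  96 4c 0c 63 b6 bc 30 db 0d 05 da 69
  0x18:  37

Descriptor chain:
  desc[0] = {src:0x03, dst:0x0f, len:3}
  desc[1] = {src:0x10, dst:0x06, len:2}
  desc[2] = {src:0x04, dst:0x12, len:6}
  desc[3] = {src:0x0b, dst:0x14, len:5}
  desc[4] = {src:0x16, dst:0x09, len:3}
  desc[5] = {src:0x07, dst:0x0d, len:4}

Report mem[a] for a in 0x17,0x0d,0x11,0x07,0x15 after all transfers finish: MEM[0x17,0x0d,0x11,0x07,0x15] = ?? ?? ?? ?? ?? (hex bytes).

MEM[0x17,0x0d,0x11,0x07,0x15] = 0c 15 15 15 96

[0] 0x03->0x0f len=3 : 8e 3e 15
[1] 0x10->0x06 len=2 : 3e 15
[2] 0x04->0x12 len=6 : 3e 15 3e 15 4c a6
[3] 0x0b->0x14 len=5 : 77 96 4c 0c 8e
[4] 0x16->0x09 len=3 : 4c 0c 8e
[5] 0x07->0x0d len=4 : 15 4c 4c 0c
query mem[0x17]=0x0c, mem[0x0d]=0x15, mem[0x11]=0x15, mem[0x07]=0x15, mem[0x15]=0x96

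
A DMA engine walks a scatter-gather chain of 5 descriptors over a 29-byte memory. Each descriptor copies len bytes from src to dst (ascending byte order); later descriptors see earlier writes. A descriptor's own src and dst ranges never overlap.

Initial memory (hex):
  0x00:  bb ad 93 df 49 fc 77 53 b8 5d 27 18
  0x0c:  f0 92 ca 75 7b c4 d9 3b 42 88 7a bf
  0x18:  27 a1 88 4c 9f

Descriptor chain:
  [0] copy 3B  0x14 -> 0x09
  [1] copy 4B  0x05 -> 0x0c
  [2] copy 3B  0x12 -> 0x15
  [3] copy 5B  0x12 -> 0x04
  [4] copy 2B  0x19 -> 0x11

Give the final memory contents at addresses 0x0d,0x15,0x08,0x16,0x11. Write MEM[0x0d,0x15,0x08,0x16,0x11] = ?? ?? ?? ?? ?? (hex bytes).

  after D0: wrote 3B at 0x09 = 42887a
  after D1: wrote 4B at 0x0c = fc7753b8
  after D2: wrote 3B at 0x15 = d93b42
  after D3: wrote 5B at 0x04 = d93b42d93b
  after D4: wrote 2B at 0x11 = a188
query mem[0x0d]=0x77, mem[0x15]=0xd9, mem[0x08]=0x3b, mem[0x16]=0x3b, mem[0x11]=0xa1

MEM[0x0d,0x15,0x08,0x16,0x11] = 77 d9 3b 3b a1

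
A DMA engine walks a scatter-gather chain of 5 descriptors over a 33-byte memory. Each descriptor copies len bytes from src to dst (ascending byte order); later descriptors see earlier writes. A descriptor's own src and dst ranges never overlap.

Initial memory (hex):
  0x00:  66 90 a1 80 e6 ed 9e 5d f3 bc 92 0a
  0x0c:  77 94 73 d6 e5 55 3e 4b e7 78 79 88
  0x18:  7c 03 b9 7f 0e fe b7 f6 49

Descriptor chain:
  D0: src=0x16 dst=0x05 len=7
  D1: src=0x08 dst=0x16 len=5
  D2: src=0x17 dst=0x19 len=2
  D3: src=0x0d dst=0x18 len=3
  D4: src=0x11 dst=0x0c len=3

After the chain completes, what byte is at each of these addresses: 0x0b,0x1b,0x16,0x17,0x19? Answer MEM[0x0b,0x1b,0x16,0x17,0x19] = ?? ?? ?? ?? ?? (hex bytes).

D0: mem[0x05..0x0b] <- [79 88 7c 03 b9 7f 0e]
D1: mem[0x16..0x1a] <- [03 b9 7f 0e 77]
D2: mem[0x19..0x1a] <- [b9 7f]
D3: mem[0x18..0x1a] <- [94 73 d6]
D4: mem[0x0c..0x0e] <- [55 3e 4b]
query mem[0x0b]=0x0e, mem[0x1b]=0x7f, mem[0x16]=0x03, mem[0x17]=0xb9, mem[0x19]=0x73

MEM[0x0b,0x1b,0x16,0x17,0x19] = 0e 7f 03 b9 73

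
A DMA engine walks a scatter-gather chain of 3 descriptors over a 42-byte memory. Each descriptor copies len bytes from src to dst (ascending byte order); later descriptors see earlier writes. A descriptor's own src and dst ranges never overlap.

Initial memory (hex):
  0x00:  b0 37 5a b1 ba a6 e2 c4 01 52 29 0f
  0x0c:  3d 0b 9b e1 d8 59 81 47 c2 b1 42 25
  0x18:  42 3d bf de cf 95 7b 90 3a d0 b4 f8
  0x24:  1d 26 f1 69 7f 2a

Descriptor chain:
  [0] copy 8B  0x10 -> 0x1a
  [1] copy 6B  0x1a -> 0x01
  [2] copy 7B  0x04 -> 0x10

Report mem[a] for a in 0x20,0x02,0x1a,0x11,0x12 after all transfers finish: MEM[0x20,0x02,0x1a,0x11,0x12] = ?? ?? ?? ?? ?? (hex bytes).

D0: mem[0x1a..0x21] <- [d8 59 81 47 c2 b1 42 25]
D1: mem[0x01..0x06] <- [d8 59 81 47 c2 b1]
D2: mem[0x10..0x16] <- [47 c2 b1 c4 01 52 29]
query mem[0x20]=0x42, mem[0x02]=0x59, mem[0x1a]=0xd8, mem[0x11]=0xc2, mem[0x12]=0xb1

MEM[0x20,0x02,0x1a,0x11,0x12] = 42 59 d8 c2 b1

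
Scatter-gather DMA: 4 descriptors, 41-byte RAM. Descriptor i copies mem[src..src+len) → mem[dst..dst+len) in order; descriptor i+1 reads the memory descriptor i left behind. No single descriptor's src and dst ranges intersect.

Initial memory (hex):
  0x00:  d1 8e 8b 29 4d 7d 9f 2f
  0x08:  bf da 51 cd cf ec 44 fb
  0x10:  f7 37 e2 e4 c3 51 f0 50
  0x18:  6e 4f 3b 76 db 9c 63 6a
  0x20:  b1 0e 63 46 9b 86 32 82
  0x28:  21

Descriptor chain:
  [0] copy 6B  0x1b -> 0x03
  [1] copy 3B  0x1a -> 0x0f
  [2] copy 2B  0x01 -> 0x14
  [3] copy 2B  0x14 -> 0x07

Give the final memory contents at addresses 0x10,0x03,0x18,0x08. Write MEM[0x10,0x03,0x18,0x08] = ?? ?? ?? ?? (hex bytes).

D0: mem[0x03..0x08] <- [76 db 9c 63 6a b1]
D1: mem[0x0f..0x11] <- [3b 76 db]
D2: mem[0x14..0x15] <- [8e 8b]
D3: mem[0x07..0x08] <- [8e 8b]
query mem[0x10]=0x76, mem[0x03]=0x76, mem[0x18]=0x6e, mem[0x08]=0x8b

MEM[0x10,0x03,0x18,0x08] = 76 76 6e 8b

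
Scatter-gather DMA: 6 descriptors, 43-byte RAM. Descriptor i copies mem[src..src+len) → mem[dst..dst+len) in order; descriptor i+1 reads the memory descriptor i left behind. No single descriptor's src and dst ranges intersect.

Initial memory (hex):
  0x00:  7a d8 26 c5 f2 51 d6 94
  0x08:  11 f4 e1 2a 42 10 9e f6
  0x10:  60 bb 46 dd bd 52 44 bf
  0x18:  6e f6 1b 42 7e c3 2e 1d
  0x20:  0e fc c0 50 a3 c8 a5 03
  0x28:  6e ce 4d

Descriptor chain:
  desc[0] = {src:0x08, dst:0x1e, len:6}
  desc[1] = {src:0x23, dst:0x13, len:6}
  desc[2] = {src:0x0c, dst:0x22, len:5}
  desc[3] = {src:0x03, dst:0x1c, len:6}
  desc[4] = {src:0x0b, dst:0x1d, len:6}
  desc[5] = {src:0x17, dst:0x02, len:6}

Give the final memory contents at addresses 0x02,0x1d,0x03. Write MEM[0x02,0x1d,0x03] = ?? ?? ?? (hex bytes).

MEM[0x02,0x1d,0x03] = 03 2a 6e

#0 dst[0x1e+6] := {0x11,0xf4,0xe1,0x2a,0x42,0x10}
#1 dst[0x13+6] := {0x10,0xa3,0xc8,0xa5,0x03,0x6e}
#2 dst[0x22+5] := {0x42,0x10,0x9e,0xf6,0x60}
#3 dst[0x1c+6] := {0xc5,0xf2,0x51,0xd6,0x94,0x11}
#4 dst[0x1d+6] := {0x2a,0x42,0x10,0x9e,0xf6,0x60}
#5 dst[0x02+6] := {0x03,0x6e,0xf6,0x1b,0x42,0xc5}
query mem[0x02]=0x03, mem[0x1d]=0x2a, mem[0x03]=0x6e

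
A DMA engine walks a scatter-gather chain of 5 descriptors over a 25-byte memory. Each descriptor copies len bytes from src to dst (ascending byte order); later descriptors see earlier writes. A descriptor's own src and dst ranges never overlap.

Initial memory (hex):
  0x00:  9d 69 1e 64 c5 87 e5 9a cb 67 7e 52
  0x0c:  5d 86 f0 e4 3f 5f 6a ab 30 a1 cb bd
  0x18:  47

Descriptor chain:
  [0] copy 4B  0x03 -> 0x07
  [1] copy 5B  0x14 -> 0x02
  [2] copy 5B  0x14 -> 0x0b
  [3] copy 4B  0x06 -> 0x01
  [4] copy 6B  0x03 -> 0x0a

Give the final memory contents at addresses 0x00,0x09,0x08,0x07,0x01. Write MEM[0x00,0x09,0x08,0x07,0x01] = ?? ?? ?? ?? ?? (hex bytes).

[0] 0x03->0x07 len=4 : 64 c5 87 e5
[1] 0x14->0x02 len=5 : 30 a1 cb bd 47
[2] 0x14->0x0b len=5 : 30 a1 cb bd 47
[3] 0x06->0x01 len=4 : 47 64 c5 87
[4] 0x03->0x0a len=6 : c5 87 bd 47 64 c5
query mem[0x00]=0x9d, mem[0x09]=0x87, mem[0x08]=0xc5, mem[0x07]=0x64, mem[0x01]=0x47

MEM[0x00,0x09,0x08,0x07,0x01] = 9d 87 c5 64 47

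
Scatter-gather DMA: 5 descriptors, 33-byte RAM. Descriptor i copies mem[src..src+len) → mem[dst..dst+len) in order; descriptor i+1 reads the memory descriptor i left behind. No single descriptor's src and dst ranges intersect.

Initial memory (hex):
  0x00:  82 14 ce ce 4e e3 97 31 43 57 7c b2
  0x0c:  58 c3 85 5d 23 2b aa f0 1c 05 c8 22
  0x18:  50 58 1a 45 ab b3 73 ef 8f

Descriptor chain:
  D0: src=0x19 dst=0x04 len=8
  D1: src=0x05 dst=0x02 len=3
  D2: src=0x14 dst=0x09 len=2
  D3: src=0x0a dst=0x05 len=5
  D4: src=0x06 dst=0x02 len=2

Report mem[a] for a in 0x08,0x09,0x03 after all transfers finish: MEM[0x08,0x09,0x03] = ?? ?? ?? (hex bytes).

  after D0: wrote 8B at 0x04 = 581a45abb373ef8f
  after D1: wrote 3B at 0x02 = 1a45ab
  after D2: wrote 2B at 0x09 = 1c05
  after D3: wrote 5B at 0x05 = 058f58c385
  after D4: wrote 2B at 0x02 = 8f58
query mem[0x08]=0xc3, mem[0x09]=0x85, mem[0x03]=0x58

MEM[0x08,0x09,0x03] = c3 85 58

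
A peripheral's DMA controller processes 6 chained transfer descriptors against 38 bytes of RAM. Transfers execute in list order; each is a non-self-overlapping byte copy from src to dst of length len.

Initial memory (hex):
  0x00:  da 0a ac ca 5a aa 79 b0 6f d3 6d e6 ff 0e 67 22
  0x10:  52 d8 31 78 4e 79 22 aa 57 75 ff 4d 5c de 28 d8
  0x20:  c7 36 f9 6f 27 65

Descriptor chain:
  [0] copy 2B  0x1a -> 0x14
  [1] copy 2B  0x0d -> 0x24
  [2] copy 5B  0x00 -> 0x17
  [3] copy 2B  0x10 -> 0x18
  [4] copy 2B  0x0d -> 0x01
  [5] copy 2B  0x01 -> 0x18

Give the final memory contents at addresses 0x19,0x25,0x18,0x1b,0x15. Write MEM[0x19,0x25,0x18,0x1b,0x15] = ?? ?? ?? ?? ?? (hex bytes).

  after D0: wrote 2B at 0x14 = ff4d
  after D1: wrote 2B at 0x24 = 0e67
  after D2: wrote 5B at 0x17 = da0aacca5a
  after D3: wrote 2B at 0x18 = 52d8
  after D4: wrote 2B at 0x01 = 0e67
  after D5: wrote 2B at 0x18 = 0e67
query mem[0x19]=0x67, mem[0x25]=0x67, mem[0x18]=0x0e, mem[0x1b]=0x5a, mem[0x15]=0x4d

MEM[0x19,0x25,0x18,0x1b,0x15] = 67 67 0e 5a 4d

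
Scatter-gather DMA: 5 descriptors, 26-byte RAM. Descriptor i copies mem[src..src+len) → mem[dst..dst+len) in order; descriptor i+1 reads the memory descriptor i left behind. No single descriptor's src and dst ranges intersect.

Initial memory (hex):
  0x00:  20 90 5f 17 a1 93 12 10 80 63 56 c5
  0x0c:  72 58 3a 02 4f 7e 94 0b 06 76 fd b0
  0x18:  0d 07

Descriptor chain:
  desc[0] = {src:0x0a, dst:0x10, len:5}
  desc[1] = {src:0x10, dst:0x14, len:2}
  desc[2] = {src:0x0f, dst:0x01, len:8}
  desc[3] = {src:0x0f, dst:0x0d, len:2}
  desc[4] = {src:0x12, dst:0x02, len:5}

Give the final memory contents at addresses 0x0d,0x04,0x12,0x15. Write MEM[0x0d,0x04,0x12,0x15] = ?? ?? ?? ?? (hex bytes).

MEM[0x0d,0x04,0x12,0x15] = 02 56 72 c5

D0: mem[0x10..0x14] <- [56 c5 72 58 3a]
D1: mem[0x14..0x15] <- [56 c5]
D2: mem[0x01..0x08] <- [02 56 c5 72 58 56 c5 fd]
D3: mem[0x0d..0x0e] <- [02 56]
D4: mem[0x02..0x06] <- [72 58 56 c5 fd]
query mem[0x0d]=0x02, mem[0x04]=0x56, mem[0x12]=0x72, mem[0x15]=0xc5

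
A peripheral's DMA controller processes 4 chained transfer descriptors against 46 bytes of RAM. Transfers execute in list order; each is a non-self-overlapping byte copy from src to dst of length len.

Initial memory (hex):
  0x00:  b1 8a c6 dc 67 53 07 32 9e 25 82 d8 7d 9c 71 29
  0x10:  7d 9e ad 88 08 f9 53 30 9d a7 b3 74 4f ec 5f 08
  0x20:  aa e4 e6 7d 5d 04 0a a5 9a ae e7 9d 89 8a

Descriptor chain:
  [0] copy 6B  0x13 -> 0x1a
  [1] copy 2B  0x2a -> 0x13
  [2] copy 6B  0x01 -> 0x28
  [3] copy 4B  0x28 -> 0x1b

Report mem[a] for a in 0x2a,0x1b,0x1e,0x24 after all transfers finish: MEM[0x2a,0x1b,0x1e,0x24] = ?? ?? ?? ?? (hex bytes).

#0 dst[0x1a+6] := {0x88,0x08,0xf9,0x53,0x30,0x9d}
#1 dst[0x13+2] := {0xe7,0x9d}
#2 dst[0x28+6] := {0x8a,0xc6,0xdc,0x67,0x53,0x07}
#3 dst[0x1b+4] := {0x8a,0xc6,0xdc,0x67}
query mem[0x2a]=0xdc, mem[0x1b]=0x8a, mem[0x1e]=0x67, mem[0x24]=0x5d

MEM[0x2a,0x1b,0x1e,0x24] = dc 8a 67 5d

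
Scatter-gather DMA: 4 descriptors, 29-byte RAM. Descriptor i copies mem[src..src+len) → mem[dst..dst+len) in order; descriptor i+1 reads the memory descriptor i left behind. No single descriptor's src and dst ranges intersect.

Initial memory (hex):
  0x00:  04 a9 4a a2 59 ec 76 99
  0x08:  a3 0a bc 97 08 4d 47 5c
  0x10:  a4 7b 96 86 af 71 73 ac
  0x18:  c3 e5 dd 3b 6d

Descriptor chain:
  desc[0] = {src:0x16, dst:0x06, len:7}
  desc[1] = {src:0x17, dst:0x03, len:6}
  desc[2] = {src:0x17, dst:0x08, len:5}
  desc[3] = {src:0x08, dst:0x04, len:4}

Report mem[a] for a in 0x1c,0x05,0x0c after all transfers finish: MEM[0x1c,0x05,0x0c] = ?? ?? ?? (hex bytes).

MEM[0x1c,0x05,0x0c] = 6d c3 3b

#0 dst[0x06+7] := {0x73,0xac,0xc3,0xe5,0xdd,0x3b,0x6d}
#1 dst[0x03+6] := {0xac,0xc3,0xe5,0xdd,0x3b,0x6d}
#2 dst[0x08+5] := {0xac,0xc3,0xe5,0xdd,0x3b}
#3 dst[0x04+4] := {0xac,0xc3,0xe5,0xdd}
query mem[0x1c]=0x6d, mem[0x05]=0xc3, mem[0x0c]=0x3b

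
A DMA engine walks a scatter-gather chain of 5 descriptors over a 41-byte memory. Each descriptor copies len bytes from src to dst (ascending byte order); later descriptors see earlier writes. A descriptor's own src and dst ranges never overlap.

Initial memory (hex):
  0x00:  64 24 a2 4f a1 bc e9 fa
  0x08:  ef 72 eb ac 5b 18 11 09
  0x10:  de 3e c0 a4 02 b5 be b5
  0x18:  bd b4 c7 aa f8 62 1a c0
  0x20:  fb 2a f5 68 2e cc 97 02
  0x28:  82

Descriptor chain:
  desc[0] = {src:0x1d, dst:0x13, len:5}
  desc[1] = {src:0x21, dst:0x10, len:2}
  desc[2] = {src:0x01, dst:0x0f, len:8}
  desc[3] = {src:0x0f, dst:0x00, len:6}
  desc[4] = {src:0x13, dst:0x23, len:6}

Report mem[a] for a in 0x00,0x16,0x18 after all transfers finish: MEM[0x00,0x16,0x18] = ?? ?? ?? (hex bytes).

MEM[0x00,0x16,0x18] = 24 ef bd

  after D0: wrote 5B at 0x13 = 621ac0fb2a
  after D1: wrote 2B at 0x10 = 2af5
  after D2: wrote 8B at 0x0f = 24a24fa1bce9faef
  after D3: wrote 6B at 0x00 = 24a24fa1bce9
  after D4: wrote 6B at 0x23 = bce9faef2abd
query mem[0x00]=0x24, mem[0x16]=0xef, mem[0x18]=0xbd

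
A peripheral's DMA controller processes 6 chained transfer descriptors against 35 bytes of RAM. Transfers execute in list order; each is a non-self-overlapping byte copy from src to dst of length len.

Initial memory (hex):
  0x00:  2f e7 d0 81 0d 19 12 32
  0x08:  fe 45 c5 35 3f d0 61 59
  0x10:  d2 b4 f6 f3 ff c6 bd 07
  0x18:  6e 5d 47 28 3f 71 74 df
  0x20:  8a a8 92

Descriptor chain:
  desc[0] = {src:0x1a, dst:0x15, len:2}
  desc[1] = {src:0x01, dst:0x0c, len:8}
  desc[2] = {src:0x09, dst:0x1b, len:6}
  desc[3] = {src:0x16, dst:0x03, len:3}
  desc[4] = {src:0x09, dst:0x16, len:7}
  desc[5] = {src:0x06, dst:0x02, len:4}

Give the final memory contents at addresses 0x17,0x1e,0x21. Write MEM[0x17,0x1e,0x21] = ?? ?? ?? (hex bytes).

MEM[0x17,0x1e,0x21] = c5 e7 a8

D0: mem[0x15..0x16] <- [47 28]
D1: mem[0x0c..0x13] <- [e7 d0 81 0d 19 12 32 fe]
D2: mem[0x1b..0x20] <- [45 c5 35 e7 d0 81]
D3: mem[0x03..0x05] <- [28 07 6e]
D4: mem[0x16..0x1c] <- [45 c5 35 e7 d0 81 0d]
D5: mem[0x02..0x05] <- [12 32 fe 45]
query mem[0x17]=0xc5, mem[0x1e]=0xe7, mem[0x21]=0xa8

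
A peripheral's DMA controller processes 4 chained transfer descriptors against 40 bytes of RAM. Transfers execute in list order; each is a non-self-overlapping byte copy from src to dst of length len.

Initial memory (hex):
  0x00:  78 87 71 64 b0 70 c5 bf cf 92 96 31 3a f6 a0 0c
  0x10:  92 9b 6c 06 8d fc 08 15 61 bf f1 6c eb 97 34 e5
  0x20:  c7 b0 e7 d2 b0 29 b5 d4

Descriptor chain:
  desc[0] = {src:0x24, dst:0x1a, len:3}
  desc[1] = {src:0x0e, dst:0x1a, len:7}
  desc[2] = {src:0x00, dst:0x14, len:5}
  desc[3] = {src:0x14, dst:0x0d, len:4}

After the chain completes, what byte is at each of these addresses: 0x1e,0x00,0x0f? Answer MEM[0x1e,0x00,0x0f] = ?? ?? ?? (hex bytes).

D0: mem[0x1a..0x1c] <- [b0 29 b5]
D1: mem[0x1a..0x20] <- [a0 0c 92 9b 6c 06 8d]
D2: mem[0x14..0x18] <- [78 87 71 64 b0]
D3: mem[0x0d..0x10] <- [78 87 71 64]
query mem[0x1e]=0x6c, mem[0x00]=0x78, mem[0x0f]=0x71

MEM[0x1e,0x00,0x0f] = 6c 78 71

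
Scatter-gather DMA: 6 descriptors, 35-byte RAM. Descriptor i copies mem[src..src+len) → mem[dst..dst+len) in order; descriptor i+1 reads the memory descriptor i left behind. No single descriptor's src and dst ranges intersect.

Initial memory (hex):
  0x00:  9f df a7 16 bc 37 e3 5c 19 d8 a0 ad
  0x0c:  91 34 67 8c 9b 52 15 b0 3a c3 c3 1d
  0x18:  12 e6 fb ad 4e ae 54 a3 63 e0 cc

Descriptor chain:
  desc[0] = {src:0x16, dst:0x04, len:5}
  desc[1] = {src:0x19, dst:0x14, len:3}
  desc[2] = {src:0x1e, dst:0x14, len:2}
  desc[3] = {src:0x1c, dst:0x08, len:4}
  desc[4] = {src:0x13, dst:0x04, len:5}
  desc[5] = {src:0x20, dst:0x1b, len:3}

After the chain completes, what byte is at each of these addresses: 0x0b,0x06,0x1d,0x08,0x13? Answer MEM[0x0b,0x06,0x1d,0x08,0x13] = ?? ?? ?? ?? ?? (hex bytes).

MEM[0x0b,0x06,0x1d,0x08,0x13] = a3 a3 cc 1d b0

D0: mem[0x04..0x08] <- [c3 1d 12 e6 fb]
D1: mem[0x14..0x16] <- [e6 fb ad]
D2: mem[0x14..0x15] <- [54 a3]
D3: mem[0x08..0x0b] <- [4e ae 54 a3]
D4: mem[0x04..0x08] <- [b0 54 a3 ad 1d]
D5: mem[0x1b..0x1d] <- [63 e0 cc]
query mem[0x0b]=0xa3, mem[0x06]=0xa3, mem[0x1d]=0xcc, mem[0x08]=0x1d, mem[0x13]=0xb0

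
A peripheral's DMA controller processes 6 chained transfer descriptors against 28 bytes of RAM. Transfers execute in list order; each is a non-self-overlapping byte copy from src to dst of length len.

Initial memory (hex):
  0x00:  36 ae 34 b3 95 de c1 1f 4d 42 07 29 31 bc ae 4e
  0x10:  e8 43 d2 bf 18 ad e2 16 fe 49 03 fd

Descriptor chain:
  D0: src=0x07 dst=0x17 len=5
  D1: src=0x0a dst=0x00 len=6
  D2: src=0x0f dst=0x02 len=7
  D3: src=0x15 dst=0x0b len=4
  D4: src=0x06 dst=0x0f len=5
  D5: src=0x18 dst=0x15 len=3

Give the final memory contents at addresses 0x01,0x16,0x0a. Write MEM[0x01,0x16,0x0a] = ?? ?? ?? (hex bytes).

#0 dst[0x17+5] := {0x1f,0x4d,0x42,0x07,0x29}
#1 dst[0x00+6] := {0x07,0x29,0x31,0xbc,0xae,0x4e}
#2 dst[0x02+7] := {0x4e,0xe8,0x43,0xd2,0xbf,0x18,0xad}
#3 dst[0x0b+4] := {0xad,0xe2,0x1f,0x4d}
#4 dst[0x0f+5] := {0xbf,0x18,0xad,0x42,0x07}
#5 dst[0x15+3] := {0x4d,0x42,0x07}
query mem[0x01]=0x29, mem[0x16]=0x42, mem[0x0a]=0x07

MEM[0x01,0x16,0x0a] = 29 42 07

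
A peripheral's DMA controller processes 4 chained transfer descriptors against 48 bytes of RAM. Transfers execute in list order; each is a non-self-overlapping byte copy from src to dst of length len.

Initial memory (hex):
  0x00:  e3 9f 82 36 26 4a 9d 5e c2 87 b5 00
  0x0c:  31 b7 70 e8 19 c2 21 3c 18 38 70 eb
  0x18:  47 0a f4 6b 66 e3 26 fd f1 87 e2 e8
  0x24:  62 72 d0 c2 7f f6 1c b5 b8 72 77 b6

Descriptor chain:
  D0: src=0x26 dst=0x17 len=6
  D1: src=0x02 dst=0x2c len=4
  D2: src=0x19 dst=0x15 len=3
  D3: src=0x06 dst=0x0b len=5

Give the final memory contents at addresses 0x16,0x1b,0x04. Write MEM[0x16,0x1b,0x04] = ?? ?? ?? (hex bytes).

  after D0: wrote 6B at 0x17 = d0c27ff61cb5
  after D1: wrote 4B at 0x2c = 8236264a
  after D2: wrote 3B at 0x15 = 7ff61c
  after D3: wrote 5B at 0x0b = 9d5ec287b5
query mem[0x16]=0xf6, mem[0x1b]=0x1c, mem[0x04]=0x26

MEM[0x16,0x1b,0x04] = f6 1c 26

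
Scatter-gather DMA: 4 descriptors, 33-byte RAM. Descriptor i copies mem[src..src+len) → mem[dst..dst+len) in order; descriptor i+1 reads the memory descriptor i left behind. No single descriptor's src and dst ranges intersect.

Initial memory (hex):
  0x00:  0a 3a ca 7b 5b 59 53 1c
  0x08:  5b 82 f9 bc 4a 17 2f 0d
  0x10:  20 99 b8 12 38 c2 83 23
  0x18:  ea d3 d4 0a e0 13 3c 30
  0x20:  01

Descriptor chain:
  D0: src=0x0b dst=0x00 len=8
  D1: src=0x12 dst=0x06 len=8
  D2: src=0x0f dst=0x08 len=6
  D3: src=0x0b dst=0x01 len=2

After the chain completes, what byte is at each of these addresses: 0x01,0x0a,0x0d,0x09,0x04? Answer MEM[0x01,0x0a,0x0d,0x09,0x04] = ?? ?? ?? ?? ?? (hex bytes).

D0: mem[0x00..0x07] <- [bc 4a 17 2f 0d 20 99 b8]
D1: mem[0x06..0x0d] <- [b8 12 38 c2 83 23 ea d3]
D2: mem[0x08..0x0d] <- [0d 20 99 b8 12 38]
D3: mem[0x01..0x02] <- [b8 12]
query mem[0x01]=0xb8, mem[0x0a]=0x99, mem[0x0d]=0x38, mem[0x09]=0x20, mem[0x04]=0x0d

MEM[0x01,0x0a,0x0d,0x09,0x04] = b8 99 38 20 0d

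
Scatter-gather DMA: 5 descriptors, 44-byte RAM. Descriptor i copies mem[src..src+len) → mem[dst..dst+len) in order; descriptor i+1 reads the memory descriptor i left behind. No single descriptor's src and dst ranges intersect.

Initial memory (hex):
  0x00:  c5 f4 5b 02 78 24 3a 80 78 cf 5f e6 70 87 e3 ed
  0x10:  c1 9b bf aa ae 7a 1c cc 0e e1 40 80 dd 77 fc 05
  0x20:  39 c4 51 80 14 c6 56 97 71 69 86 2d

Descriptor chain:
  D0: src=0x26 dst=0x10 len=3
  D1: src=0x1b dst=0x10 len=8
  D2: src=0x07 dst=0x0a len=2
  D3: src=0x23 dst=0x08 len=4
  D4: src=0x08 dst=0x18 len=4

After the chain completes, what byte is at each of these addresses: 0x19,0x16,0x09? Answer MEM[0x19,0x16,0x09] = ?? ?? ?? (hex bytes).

#0 dst[0x10+3] := {0x56,0x97,0x71}
#1 dst[0x10+8] := {0x80,0xdd,0x77,0xfc,0x05,0x39,0xc4,0x51}
#2 dst[0x0a+2] := {0x80,0x78}
#3 dst[0x08+4] := {0x80,0x14,0xc6,0x56}
#4 dst[0x18+4] := {0x80,0x14,0xc6,0x56}
query mem[0x19]=0x14, mem[0x16]=0xc4, mem[0x09]=0x14

MEM[0x19,0x16,0x09] = 14 c4 14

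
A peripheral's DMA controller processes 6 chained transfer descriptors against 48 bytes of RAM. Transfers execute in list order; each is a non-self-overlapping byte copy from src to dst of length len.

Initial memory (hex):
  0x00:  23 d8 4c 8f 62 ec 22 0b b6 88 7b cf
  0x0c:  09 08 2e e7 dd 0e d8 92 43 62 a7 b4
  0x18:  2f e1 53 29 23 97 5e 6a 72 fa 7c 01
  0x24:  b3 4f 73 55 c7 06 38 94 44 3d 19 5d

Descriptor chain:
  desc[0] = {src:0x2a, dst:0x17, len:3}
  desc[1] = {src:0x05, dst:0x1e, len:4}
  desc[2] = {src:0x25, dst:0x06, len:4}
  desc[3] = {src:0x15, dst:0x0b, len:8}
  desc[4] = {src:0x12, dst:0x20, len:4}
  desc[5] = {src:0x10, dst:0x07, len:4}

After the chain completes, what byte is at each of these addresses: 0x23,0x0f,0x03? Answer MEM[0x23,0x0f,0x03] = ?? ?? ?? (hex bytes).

MEM[0x23,0x0f,0x03] = 62 44 8f

  after D0: wrote 3B at 0x17 = 389444
  after D1: wrote 4B at 0x1e = ec220bb6
  after D2: wrote 4B at 0x06 = 4f7355c7
  after D3: wrote 8B at 0x0b = 62a7389444532923
  after D4: wrote 4B at 0x20 = 23924362
  after D5: wrote 4B at 0x07 = 53292392
query mem[0x23]=0x62, mem[0x0f]=0x44, mem[0x03]=0x8f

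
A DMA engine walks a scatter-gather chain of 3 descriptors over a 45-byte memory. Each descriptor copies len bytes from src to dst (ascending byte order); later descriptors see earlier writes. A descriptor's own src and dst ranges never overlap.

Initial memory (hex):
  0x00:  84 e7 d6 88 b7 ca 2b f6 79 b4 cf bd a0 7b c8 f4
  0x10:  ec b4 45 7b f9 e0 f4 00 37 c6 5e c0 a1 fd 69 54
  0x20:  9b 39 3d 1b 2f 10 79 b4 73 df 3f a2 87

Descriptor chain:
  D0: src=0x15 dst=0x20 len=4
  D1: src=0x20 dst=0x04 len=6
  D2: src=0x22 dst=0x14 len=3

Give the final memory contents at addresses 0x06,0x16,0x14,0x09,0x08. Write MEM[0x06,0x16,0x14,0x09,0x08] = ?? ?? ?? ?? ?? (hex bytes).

  after D0: wrote 4B at 0x20 = e0f40037
  after D1: wrote 6B at 0x04 = e0f400372f10
  after D2: wrote 3B at 0x14 = 00372f
query mem[0x06]=0x00, mem[0x16]=0x2f, mem[0x14]=0x00, mem[0x09]=0x10, mem[0x08]=0x2f

MEM[0x06,0x16,0x14,0x09,0x08] = 00 2f 00 10 2f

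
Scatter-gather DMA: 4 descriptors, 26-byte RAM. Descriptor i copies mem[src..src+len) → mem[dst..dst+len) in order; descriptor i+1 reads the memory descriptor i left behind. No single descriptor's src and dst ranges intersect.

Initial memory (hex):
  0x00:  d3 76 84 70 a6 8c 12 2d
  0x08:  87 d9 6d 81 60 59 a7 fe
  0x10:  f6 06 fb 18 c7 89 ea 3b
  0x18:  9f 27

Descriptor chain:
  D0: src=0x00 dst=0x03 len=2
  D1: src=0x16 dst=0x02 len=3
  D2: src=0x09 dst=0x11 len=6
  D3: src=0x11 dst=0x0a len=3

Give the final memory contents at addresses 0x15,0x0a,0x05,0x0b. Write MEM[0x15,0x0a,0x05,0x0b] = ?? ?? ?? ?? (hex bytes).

MEM[0x15,0x0a,0x05,0x0b] = 59 d9 8c 6d

D0: mem[0x03..0x04] <- [d3 76]
D1: mem[0x02..0x04] <- [ea 3b 9f]
D2: mem[0x11..0x16] <- [d9 6d 81 60 59 a7]
D3: mem[0x0a..0x0c] <- [d9 6d 81]
query mem[0x15]=0x59, mem[0x0a]=0xd9, mem[0x05]=0x8c, mem[0x0b]=0x6d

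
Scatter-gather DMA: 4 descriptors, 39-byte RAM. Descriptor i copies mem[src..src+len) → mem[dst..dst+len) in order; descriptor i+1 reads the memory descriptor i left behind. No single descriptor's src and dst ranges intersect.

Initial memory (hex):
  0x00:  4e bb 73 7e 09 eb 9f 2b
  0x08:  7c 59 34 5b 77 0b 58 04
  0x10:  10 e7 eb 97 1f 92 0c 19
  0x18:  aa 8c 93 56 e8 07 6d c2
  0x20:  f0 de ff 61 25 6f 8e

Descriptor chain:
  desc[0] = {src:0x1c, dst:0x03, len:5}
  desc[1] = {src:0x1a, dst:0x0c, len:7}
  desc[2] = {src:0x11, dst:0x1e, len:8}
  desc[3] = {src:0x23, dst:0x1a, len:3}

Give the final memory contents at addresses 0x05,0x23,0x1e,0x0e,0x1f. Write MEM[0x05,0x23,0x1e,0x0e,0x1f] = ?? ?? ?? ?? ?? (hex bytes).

MEM[0x05,0x23,0x1e,0x0e,0x1f] = 6d 0c c2 e8 f0

[0] 0x1c->0x03 len=5 : e8 07 6d c2 f0
[1] 0x1a->0x0c len=7 : 93 56 e8 07 6d c2 f0
[2] 0x11->0x1e len=8 : c2 f0 97 1f 92 0c 19 aa
[3] 0x23->0x1a len=3 : 0c 19 aa
query mem[0x05]=0x6d, mem[0x23]=0x0c, mem[0x1e]=0xc2, mem[0x0e]=0xe8, mem[0x1f]=0xf0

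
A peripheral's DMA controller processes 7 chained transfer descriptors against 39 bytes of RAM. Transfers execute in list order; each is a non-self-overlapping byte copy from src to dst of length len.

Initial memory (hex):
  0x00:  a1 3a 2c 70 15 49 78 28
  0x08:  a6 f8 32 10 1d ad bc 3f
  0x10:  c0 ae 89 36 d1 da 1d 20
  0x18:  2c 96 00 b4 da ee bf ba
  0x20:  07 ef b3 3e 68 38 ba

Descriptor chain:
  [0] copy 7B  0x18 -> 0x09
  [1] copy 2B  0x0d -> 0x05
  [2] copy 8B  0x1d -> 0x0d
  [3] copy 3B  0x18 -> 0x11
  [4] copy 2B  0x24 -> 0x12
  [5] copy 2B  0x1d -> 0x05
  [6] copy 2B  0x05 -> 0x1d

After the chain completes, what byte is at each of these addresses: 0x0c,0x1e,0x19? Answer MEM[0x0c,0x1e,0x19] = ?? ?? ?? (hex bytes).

#0 dst[0x09+7] := {0x2c,0x96,0x00,0xb4,0xda,0xee,0xbf}
#1 dst[0x05+2] := {0xda,0xee}
#2 dst[0x0d+8] := {0xee,0xbf,0xba,0x07,0xef,0xb3,0x3e,0x68}
#3 dst[0x11+3] := {0x2c,0x96,0x00}
#4 dst[0x12+2] := {0x68,0x38}
#5 dst[0x05+2] := {0xee,0xbf}
#6 dst[0x1d+2] := {0xee,0xbf}
query mem[0x0c]=0xb4, mem[0x1e]=0xbf, mem[0x19]=0x96

MEM[0x0c,0x1e,0x19] = b4 bf 96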